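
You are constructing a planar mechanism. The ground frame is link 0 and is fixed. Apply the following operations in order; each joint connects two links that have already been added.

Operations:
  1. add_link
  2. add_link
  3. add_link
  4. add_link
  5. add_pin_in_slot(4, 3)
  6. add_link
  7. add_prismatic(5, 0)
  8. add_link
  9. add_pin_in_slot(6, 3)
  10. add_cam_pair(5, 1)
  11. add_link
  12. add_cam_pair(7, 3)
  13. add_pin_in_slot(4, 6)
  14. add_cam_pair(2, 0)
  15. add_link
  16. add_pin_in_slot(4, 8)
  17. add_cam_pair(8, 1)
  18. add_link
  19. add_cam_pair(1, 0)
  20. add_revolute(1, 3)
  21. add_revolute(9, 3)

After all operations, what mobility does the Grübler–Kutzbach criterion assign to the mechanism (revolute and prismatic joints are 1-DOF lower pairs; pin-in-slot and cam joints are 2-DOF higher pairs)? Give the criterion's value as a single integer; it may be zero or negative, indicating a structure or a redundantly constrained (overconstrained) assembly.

M = 12

ground; <1,0,0>
#1 <2,0,0>
#2 <3,0,0>
#3 <4,0,0>
#4 <5,0,0>
PS:4↔3 J2 <5,0,1>
#5 <6,0,1>
P:5↔0 J1 <6,1,1>
#6 <7,1,1>
PS:6↔3 J2 <7,1,2>
C:5↔1 J2 <7,1,3>
#7 <8,1,3>
C:7↔3 J2 <8,1,4>
PS:4↔6 J2 <8,1,5>
C:2↔0 J2 <8,1,6>
#8 <9,1,6>
PS:4↔8 J2 <9,1,7>
C:8↔1 J2 <9,1,8>
#9 <10,1,8>
C:1↔0 J2 <10,1,9>
R:1↔3 J1 <10,2,9>
R:9↔3 J1 <10,3,9>
3×9 − 2×3 − 1×9 = 12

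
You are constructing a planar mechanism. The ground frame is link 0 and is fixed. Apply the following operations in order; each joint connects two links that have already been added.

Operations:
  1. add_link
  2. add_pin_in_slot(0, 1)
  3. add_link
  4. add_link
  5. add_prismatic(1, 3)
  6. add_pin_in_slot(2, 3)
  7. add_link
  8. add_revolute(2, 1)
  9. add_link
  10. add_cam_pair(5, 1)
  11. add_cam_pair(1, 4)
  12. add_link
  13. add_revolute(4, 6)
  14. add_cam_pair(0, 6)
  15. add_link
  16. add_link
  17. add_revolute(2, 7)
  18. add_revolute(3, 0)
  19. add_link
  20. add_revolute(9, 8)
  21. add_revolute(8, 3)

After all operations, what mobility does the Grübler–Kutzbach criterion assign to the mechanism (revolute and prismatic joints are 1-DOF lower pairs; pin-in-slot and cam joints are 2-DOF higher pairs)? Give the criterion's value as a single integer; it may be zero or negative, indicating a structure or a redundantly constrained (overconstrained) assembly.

L=1 J1=0 J2=0
add link → L=2 J1=0 J2=0
PS@0,1 dof=2 J2 → L=2 J1=0 J2=1
add link → L=3 J1=0 J2=1
add link → L=4 J1=0 J2=1
P@1,3 dof=1 J1 → L=4 J1=1 J2=1
PS@2,3 dof=2 J2 → L=4 J1=1 J2=2
add link → L=5 J1=1 J2=2
R@2,1 dof=1 J1 → L=5 J1=2 J2=2
add link → L=6 J1=2 J2=2
C@5,1 dof=2 J2 → L=6 J1=2 J2=3
C@1,4 dof=2 J2 → L=6 J1=2 J2=4
add link → L=7 J1=2 J2=4
R@4,6 dof=1 J1 → L=7 J1=3 J2=4
C@0,6 dof=2 J2 → L=7 J1=3 J2=5
add link → L=8 J1=3 J2=5
add link → L=9 J1=3 J2=5
R@2,7 dof=1 J1 → L=9 J1=4 J2=5
R@3,0 dof=1 J1 → L=9 J1=5 J2=5
add link → L=10 J1=5 J2=5
R@9,8 dof=1 J1 → L=10 J1=6 J2=5
R@8,3 dof=1 J1 → L=10 J1=7 J2=5
M=3(L−1)−2J1−J2=3·9−2·7−5=8

M = 8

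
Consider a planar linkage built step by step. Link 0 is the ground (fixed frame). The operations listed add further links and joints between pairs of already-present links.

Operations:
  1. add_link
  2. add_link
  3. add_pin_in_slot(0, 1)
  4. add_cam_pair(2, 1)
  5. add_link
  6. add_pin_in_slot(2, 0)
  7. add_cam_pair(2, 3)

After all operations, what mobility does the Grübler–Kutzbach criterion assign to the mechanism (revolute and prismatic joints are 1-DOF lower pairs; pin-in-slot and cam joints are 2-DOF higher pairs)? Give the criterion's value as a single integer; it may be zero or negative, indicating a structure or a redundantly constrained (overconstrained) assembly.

M = 5

L=1 J1=0 J2=0
add link → L=2 J1=0 J2=0
add link → L=3 J1=0 J2=0
PS@0,1 dof=2 J2 → L=3 J1=0 J2=1
C@2,1 dof=2 J2 → L=3 J1=0 J2=2
add link → L=4 J1=0 J2=2
PS@2,0 dof=2 J2 → L=4 J1=0 J2=3
C@2,3 dof=2 J2 → L=4 J1=0 J2=4
M=3(L−1)−2J1−J2=3·3−2·0−4=5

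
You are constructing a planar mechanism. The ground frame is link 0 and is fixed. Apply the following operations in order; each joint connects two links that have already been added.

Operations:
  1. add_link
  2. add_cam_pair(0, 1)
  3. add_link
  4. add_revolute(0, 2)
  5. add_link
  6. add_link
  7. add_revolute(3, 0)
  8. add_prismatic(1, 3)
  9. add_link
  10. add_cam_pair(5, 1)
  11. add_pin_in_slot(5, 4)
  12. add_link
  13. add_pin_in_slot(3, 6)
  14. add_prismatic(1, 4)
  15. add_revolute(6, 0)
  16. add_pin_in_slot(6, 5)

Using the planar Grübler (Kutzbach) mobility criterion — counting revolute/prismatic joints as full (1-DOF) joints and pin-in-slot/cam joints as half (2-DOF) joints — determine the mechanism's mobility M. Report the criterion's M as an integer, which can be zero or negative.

M = 3

[1;0;0] (link 0 is ground)
L+ [2;0;0]
C(0,1)∈J2 [2;0;1]
L+ [3;0;1]
R(0,2)∈J1 [3;1;1]
L+ [4;1;1]
L+ [5;1;1]
R(3,0)∈J1 [5;2;1]
P(1,3)∈J1 [5;3;1]
L+ [6;3;1]
C(5,1)∈J2 [6;3;2]
PS(5,4)∈J2 [6;3;3]
L+ [7;3;3]
PS(3,6)∈J2 [7;3;4]
P(1,4)∈J1 [7;4;4]
R(6,0)∈J1 [7;5;4]
PS(6,5)∈J2 [7;5;5]
mobility = 18 − 10 − 5 = 3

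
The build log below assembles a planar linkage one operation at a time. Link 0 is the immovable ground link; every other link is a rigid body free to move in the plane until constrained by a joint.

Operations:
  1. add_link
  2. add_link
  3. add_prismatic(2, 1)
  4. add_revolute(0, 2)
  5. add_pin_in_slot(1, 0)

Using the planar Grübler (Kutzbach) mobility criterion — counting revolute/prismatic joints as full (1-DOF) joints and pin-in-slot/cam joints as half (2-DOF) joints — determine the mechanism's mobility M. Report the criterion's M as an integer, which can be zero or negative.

M = 1

L=1 J1=0 J2=0
add link → L=2 J1=0 J2=0
add link → L=3 J1=0 J2=0
P@2,1 dof=1 J1 → L=3 J1=1 J2=0
R@0,2 dof=1 J1 → L=3 J1=2 J2=0
PS@1,0 dof=2 J2 → L=3 J1=2 J2=1
M=3(L−1)−2J1−J2=3·2−2·2−1=1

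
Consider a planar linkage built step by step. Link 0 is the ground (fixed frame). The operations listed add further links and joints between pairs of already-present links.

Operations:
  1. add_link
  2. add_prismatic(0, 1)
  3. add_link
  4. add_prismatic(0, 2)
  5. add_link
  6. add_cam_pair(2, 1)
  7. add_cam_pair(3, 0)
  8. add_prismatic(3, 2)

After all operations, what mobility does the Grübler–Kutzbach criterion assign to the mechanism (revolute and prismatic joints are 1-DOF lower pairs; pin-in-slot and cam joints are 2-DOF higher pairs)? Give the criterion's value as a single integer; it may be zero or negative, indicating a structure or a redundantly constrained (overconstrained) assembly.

[1;0;0] (link 0 is ground)
L+ [2;0;0]
P(0,1)∈J1 [2;1;0]
L+ [3;1;0]
P(0,2)∈J1 [3;2;0]
L+ [4;2;0]
C(2,1)∈J2 [4;2;1]
C(3,0)∈J2 [4;2;2]
P(3,2)∈J1 [4;3;2]
mobility = 9 − 6 − 2 = 1

M = 1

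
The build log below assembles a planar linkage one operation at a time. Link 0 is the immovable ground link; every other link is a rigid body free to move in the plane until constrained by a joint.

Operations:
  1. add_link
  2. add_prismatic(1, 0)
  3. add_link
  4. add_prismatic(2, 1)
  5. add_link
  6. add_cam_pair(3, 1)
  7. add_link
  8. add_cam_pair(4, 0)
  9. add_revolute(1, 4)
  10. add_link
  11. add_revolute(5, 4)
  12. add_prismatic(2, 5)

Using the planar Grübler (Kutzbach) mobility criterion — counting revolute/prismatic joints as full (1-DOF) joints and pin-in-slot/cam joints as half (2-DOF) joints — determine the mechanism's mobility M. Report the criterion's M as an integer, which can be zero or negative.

M = 3

L=1 J1=0 J2=0
add link → L=2 J1=0 J2=0
P@1,0 dof=1 J1 → L=2 J1=1 J2=0
add link → L=3 J1=1 J2=0
P@2,1 dof=1 J1 → L=3 J1=2 J2=0
add link → L=4 J1=2 J2=0
C@3,1 dof=2 J2 → L=4 J1=2 J2=1
add link → L=5 J1=2 J2=1
C@4,0 dof=2 J2 → L=5 J1=2 J2=2
R@1,4 dof=1 J1 → L=5 J1=3 J2=2
add link → L=6 J1=3 J2=2
R@5,4 dof=1 J1 → L=6 J1=4 J2=2
P@2,5 dof=1 J1 → L=6 J1=5 J2=2
M=3(L−1)−2J1−J2=3·5−2·5−2=3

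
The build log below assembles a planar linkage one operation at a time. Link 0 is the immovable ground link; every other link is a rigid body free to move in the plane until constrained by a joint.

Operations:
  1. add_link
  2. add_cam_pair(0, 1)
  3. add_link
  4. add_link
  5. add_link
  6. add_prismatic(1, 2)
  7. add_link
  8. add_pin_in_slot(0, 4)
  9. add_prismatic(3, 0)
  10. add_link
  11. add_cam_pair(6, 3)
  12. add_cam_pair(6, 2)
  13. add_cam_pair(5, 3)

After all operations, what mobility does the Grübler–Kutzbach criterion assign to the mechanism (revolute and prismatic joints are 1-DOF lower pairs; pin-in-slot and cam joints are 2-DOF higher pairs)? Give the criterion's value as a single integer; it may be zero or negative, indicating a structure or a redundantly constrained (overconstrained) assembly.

L=1 J1=0 J2=0
add link → L=2 J1=0 J2=0
C@0,1 dof=2 J2 → L=2 J1=0 J2=1
add link → L=3 J1=0 J2=1
add link → L=4 J1=0 J2=1
add link → L=5 J1=0 J2=1
P@1,2 dof=1 J1 → L=5 J1=1 J2=1
add link → L=6 J1=1 J2=1
PS@0,4 dof=2 J2 → L=6 J1=1 J2=2
P@3,0 dof=1 J1 → L=6 J1=2 J2=2
add link → L=7 J1=2 J2=2
C@6,3 dof=2 J2 → L=7 J1=2 J2=3
C@6,2 dof=2 J2 → L=7 J1=2 J2=4
C@5,3 dof=2 J2 → L=7 J1=2 J2=5
M=3(L−1)−2J1−J2=3·6−2·2−5=9

M = 9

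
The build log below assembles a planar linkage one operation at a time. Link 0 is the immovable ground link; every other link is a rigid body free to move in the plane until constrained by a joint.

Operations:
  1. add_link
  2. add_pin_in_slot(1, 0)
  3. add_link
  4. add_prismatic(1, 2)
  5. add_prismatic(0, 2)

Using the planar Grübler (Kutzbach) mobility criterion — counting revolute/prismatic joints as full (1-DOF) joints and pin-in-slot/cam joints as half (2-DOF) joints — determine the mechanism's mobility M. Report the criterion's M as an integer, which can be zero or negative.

ground; <1,0,0>
#1 <2,0,0>
PS:1↔0 J2 <2,0,1>
#2 <3,0,1>
P:1↔2 J1 <3,1,1>
P:0↔2 J1 <3,2,1>
3×2 − 2×2 − 1×1 = 1

M = 1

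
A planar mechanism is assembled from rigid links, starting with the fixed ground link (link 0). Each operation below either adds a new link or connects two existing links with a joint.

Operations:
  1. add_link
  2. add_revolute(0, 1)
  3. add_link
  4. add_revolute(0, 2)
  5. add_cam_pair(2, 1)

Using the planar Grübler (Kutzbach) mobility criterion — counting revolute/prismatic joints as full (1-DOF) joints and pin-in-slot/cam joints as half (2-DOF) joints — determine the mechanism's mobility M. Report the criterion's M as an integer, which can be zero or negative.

(L,J1,J2)=(1,0,0); link0 fixed
link1: (2,0,0)
R 0-1 [J1]: (2,1,0)
link2: (3,1,0)
R 0-2 [J1]: (3,2,0)
C 2-1 [J2]: (3,2,1)
Grübler: 3·2 − 2·2 − 1 = 1

M = 1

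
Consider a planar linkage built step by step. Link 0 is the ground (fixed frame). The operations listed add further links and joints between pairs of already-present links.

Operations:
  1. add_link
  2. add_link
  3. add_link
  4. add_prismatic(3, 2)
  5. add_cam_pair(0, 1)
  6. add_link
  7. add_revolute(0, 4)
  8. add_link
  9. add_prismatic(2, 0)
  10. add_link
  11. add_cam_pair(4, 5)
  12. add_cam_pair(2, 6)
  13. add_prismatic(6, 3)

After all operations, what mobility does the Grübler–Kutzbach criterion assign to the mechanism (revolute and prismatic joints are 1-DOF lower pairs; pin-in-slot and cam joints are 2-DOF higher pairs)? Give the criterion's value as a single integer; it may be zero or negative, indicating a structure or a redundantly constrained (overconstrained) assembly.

L=1 J1=0 J2=0
add link → L=2 J1=0 J2=0
add link → L=3 J1=0 J2=0
add link → L=4 J1=0 J2=0
P@3,2 dof=1 J1 → L=4 J1=1 J2=0
C@0,1 dof=2 J2 → L=4 J1=1 J2=1
add link → L=5 J1=1 J2=1
R@0,4 dof=1 J1 → L=5 J1=2 J2=1
add link → L=6 J1=2 J2=1
P@2,0 dof=1 J1 → L=6 J1=3 J2=1
add link → L=7 J1=3 J2=1
C@4,5 dof=2 J2 → L=7 J1=3 J2=2
C@2,6 dof=2 J2 → L=7 J1=3 J2=3
P@6,3 dof=1 J1 → L=7 J1=4 J2=3
M=3(L−1)−2J1−J2=3·6−2·4−3=7

M = 7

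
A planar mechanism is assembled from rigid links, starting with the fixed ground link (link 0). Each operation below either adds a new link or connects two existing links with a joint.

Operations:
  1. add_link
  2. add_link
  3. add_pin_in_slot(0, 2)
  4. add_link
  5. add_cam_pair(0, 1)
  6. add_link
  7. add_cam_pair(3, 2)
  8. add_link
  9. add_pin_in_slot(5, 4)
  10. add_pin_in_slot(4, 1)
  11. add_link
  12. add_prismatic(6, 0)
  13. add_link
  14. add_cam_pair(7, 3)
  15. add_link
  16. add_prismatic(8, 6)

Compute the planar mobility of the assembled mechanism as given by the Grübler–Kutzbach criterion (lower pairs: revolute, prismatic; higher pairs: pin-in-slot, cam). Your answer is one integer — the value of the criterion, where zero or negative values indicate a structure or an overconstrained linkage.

M = 14

[1;0;0] (link 0 is ground)
L+ [2;0;0]
L+ [3;0;0]
PS(0,2)∈J2 [3;0;1]
L+ [4;0;1]
C(0,1)∈J2 [4;0;2]
L+ [5;0;2]
C(3,2)∈J2 [5;0;3]
L+ [6;0;3]
PS(5,4)∈J2 [6;0;4]
PS(4,1)∈J2 [6;0;5]
L+ [7;0;5]
P(6,0)∈J1 [7;1;5]
L+ [8;1;5]
C(7,3)∈J2 [8;1;6]
L+ [9;1;6]
P(8,6)∈J1 [9;2;6]
mobility = 24 − 4 − 6 = 14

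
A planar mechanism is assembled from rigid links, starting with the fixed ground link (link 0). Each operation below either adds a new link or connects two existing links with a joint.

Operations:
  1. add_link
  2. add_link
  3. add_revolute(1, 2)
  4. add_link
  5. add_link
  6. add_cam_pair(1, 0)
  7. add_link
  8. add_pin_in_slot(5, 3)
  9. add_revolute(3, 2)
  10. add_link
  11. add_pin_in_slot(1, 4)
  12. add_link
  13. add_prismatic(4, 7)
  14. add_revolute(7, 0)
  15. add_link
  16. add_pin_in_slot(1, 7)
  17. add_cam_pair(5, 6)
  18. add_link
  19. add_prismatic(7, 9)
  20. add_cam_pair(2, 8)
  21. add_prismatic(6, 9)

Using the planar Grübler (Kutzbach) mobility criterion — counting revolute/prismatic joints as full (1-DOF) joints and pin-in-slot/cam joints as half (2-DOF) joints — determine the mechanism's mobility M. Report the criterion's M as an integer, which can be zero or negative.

L=1 J1=0 J2=0
add link → L=2 J1=0 J2=0
add link → L=3 J1=0 J2=0
R@1,2 dof=1 J1 → L=3 J1=1 J2=0
add link → L=4 J1=1 J2=0
add link → L=5 J1=1 J2=0
C@1,0 dof=2 J2 → L=5 J1=1 J2=1
add link → L=6 J1=1 J2=1
PS@5,3 dof=2 J2 → L=6 J1=1 J2=2
R@3,2 dof=1 J1 → L=6 J1=2 J2=2
add link → L=7 J1=2 J2=2
PS@1,4 dof=2 J2 → L=7 J1=2 J2=3
add link → L=8 J1=2 J2=3
P@4,7 dof=1 J1 → L=8 J1=3 J2=3
R@7,0 dof=1 J1 → L=8 J1=4 J2=3
add link → L=9 J1=4 J2=3
PS@1,7 dof=2 J2 → L=9 J1=4 J2=4
C@5,6 dof=2 J2 → L=9 J1=4 J2=5
add link → L=10 J1=4 J2=5
P@7,9 dof=1 J1 → L=10 J1=5 J2=5
C@2,8 dof=2 J2 → L=10 J1=5 J2=6
P@6,9 dof=1 J1 → L=10 J1=6 J2=6
M=3(L−1)−2J1−J2=3·9−2·6−6=9

M = 9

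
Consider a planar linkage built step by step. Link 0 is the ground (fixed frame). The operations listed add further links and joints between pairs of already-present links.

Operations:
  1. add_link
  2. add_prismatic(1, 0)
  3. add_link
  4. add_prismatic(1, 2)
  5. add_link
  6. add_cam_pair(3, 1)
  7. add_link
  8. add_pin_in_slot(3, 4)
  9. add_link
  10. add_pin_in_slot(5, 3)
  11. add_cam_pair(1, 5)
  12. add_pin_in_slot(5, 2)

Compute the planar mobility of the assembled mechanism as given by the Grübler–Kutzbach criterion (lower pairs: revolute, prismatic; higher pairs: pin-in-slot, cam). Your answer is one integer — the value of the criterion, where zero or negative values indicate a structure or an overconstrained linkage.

link 0 = ground. State L|J1|J2 = 1|0|0
+link1  2|0|0
P(1,0) f=1→J1  2|1|0
+link2  3|1|0
P(1,2) f=1→J1  3|2|0
+link3  4|2|0
C(3,1) f=2→J2  4|2|1
+link4  5|2|1
PS(3,4) f=2→J2  5|2|2
+link5  6|2|2
PS(5,3) f=2→J2  6|2|3
C(1,5) f=2→J2  6|2|4
PS(5,2) f=2→J2  6|2|5
M = 3(6−1)−2·2−5 = 15−4−5 = 6

M = 6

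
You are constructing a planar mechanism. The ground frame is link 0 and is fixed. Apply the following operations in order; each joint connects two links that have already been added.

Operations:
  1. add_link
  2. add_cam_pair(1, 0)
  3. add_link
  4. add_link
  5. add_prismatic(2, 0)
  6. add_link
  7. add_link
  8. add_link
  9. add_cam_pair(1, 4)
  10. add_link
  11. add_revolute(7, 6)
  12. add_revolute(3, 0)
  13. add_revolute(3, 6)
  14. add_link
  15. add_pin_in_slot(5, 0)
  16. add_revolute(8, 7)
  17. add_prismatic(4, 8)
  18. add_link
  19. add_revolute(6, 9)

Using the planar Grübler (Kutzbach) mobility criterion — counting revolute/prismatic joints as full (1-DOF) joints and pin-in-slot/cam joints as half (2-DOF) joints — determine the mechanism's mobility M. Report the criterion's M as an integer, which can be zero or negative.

M = 10

ground; <1,0,0>
#1 <2,0,0>
C:1↔0 J2 <2,0,1>
#2 <3,0,1>
#3 <4,0,1>
P:2↔0 J1 <4,1,1>
#4 <5,1,1>
#5 <6,1,1>
#6 <7,1,1>
C:1↔4 J2 <7,1,2>
#7 <8,1,2>
R:7↔6 J1 <8,2,2>
R:3↔0 J1 <8,3,2>
R:3↔6 J1 <8,4,2>
#8 <9,4,2>
PS:5↔0 J2 <9,4,3>
R:8↔7 J1 <9,5,3>
P:4↔8 J1 <9,6,3>
#9 <10,6,3>
R:6↔9 J1 <10,7,3>
3×9 − 2×7 − 1×3 = 10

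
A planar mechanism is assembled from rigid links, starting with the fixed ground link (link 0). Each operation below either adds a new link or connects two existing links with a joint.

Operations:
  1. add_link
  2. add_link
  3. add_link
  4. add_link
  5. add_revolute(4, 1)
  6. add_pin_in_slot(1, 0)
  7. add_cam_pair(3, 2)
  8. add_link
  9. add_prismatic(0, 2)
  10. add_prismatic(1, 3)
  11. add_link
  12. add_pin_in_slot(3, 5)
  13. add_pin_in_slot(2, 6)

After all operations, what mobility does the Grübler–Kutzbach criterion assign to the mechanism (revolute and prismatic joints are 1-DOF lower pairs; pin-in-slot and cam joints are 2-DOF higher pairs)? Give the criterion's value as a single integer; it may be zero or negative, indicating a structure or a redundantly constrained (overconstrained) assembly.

L=1 J1=0 J2=0
add link → L=2 J1=0 J2=0
add link → L=3 J1=0 J2=0
add link → L=4 J1=0 J2=0
add link → L=5 J1=0 J2=0
R@4,1 dof=1 J1 → L=5 J1=1 J2=0
PS@1,0 dof=2 J2 → L=5 J1=1 J2=1
C@3,2 dof=2 J2 → L=5 J1=1 J2=2
add link → L=6 J1=1 J2=2
P@0,2 dof=1 J1 → L=6 J1=2 J2=2
P@1,3 dof=1 J1 → L=6 J1=3 J2=2
add link → L=7 J1=3 J2=2
PS@3,5 dof=2 J2 → L=7 J1=3 J2=3
PS@2,6 dof=2 J2 → L=7 J1=3 J2=4
M=3(L−1)−2J1−J2=3·6−2·3−4=8

M = 8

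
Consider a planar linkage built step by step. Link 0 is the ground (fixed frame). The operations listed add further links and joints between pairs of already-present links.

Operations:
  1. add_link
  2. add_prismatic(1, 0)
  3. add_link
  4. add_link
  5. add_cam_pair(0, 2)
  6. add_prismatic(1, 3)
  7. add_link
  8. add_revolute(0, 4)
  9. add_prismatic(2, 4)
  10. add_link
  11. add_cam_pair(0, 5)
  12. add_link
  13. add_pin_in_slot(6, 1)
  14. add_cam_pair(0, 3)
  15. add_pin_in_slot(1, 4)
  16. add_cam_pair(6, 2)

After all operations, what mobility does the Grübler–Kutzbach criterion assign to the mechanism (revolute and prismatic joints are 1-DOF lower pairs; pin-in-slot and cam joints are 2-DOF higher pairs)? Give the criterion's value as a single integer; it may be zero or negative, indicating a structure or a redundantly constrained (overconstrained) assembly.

ground; <1,0,0>
#1 <2,0,0>
P:1↔0 J1 <2,1,0>
#2 <3,1,0>
#3 <4,1,0>
C:0↔2 J2 <4,1,1>
P:1↔3 J1 <4,2,1>
#4 <5,2,1>
R:0↔4 J1 <5,3,1>
P:2↔4 J1 <5,4,1>
#5 <6,4,1>
C:0↔5 J2 <6,4,2>
#6 <7,4,2>
PS:6↔1 J2 <7,4,3>
C:0↔3 J2 <7,4,4>
PS:1↔4 J2 <7,4,5>
C:6↔2 J2 <7,4,6>
3×6 − 2×4 − 1×6 = 4

M = 4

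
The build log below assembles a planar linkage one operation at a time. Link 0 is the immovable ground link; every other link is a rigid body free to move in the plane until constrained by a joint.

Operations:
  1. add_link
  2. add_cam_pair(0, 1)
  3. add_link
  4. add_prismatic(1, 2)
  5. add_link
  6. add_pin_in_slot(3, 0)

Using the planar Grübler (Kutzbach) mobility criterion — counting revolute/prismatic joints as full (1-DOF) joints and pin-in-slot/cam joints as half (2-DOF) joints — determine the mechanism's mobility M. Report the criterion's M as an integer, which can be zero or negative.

M = 5

ground; <1,0,0>
#1 <2,0,0>
C:0↔1 J2 <2,0,1>
#2 <3,0,1>
P:1↔2 J1 <3,1,1>
#3 <4,1,1>
PS:3↔0 J2 <4,1,2>
3×3 − 2×1 − 1×2 = 5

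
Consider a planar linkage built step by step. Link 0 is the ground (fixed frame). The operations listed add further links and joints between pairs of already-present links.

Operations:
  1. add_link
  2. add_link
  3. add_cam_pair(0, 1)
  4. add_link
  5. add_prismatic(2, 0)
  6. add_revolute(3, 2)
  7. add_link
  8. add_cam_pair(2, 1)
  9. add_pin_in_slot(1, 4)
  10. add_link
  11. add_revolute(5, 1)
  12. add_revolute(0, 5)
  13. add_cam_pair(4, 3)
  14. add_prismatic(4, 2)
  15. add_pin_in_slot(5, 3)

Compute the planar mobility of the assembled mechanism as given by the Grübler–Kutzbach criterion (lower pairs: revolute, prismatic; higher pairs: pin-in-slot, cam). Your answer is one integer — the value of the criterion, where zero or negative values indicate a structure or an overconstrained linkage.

M = 0

[1;0;0] (link 0 is ground)
L+ [2;0;0]
L+ [3;0;0]
C(0,1)∈J2 [3;0;1]
L+ [4;0;1]
P(2,0)∈J1 [4;1;1]
R(3,2)∈J1 [4;2;1]
L+ [5;2;1]
C(2,1)∈J2 [5;2;2]
PS(1,4)∈J2 [5;2;3]
L+ [6;2;3]
R(5,1)∈J1 [6;3;3]
R(0,5)∈J1 [6;4;3]
C(4,3)∈J2 [6;4;4]
P(4,2)∈J1 [6;5;4]
PS(5,3)∈J2 [6;5;5]
mobility = 15 − 10 − 5 = 0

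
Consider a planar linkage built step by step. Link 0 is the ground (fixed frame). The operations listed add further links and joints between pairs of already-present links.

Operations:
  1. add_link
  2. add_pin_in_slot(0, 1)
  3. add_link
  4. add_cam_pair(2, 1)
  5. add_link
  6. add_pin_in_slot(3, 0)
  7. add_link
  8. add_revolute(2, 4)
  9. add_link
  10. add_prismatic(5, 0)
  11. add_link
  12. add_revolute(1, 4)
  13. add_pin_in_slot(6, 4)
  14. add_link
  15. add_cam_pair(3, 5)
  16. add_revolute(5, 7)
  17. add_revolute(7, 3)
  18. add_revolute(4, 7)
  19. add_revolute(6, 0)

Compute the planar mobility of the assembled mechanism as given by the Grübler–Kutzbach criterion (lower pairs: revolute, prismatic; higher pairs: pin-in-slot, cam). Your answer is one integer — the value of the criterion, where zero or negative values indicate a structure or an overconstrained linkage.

M = 2

(L,J1,J2)=(1,0,0); link0 fixed
link1: (2,0,0)
PS 0-1 [J2]: (2,0,1)
link2: (3,0,1)
C 2-1 [J2]: (3,0,2)
link3: (4,0,2)
PS 3-0 [J2]: (4,0,3)
link4: (5,0,3)
R 2-4 [J1]: (5,1,3)
link5: (6,1,3)
P 5-0 [J1]: (6,2,3)
link6: (7,2,3)
R 1-4 [J1]: (7,3,3)
PS 6-4 [J2]: (7,3,4)
link7: (8,3,4)
C 3-5 [J2]: (8,3,5)
R 5-7 [J1]: (8,4,5)
R 7-3 [J1]: (8,5,5)
R 4-7 [J1]: (8,6,5)
R 6-0 [J1]: (8,7,5)
Grübler: 3·7 − 2·7 − 5 = 2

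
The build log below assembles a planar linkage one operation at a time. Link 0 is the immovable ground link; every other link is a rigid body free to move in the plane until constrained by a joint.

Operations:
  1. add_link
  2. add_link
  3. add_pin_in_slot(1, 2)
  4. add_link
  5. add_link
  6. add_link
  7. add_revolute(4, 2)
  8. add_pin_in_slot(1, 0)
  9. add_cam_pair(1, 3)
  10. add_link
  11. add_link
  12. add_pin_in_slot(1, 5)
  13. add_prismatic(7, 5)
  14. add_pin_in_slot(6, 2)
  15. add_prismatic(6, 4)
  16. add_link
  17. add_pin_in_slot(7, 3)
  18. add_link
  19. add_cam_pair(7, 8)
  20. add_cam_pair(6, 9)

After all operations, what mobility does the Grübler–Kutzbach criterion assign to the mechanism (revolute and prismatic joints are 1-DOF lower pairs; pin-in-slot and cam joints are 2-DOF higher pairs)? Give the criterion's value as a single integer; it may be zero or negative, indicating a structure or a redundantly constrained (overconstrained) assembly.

link 0 = ground. State L|J1|J2 = 1|0|0
+link1  2|0|0
+link2  3|0|0
PS(1,2) f=2→J2  3|0|1
+link3  4|0|1
+link4  5|0|1
+link5  6|0|1
R(4,2) f=1→J1  6|1|1
PS(1,0) f=2→J2  6|1|2
C(1,3) f=2→J2  6|1|3
+link6  7|1|3
+link7  8|1|3
PS(1,5) f=2→J2  8|1|4
P(7,5) f=1→J1  8|2|4
PS(6,2) f=2→J2  8|2|5
P(6,4) f=1→J1  8|3|5
+link8  9|3|5
PS(7,3) f=2→J2  9|3|6
+link9  10|3|6
C(7,8) f=2→J2  10|3|7
C(6,9) f=2→J2  10|3|8
M = 3(10−1)−2·3−8 = 27−6−8 = 13

M = 13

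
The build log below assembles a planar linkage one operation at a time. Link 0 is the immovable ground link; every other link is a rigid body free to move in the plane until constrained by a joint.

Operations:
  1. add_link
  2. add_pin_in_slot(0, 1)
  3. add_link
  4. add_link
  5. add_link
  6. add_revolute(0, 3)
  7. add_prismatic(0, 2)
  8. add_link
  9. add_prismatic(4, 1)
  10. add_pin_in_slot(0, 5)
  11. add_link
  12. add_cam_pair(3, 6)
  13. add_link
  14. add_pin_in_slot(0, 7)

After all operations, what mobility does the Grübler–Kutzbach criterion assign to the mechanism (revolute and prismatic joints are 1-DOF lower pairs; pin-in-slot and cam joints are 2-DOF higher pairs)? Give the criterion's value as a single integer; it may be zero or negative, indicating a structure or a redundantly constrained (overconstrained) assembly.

M = 11

ground; <1,0,0>
#1 <2,0,0>
PS:0↔1 J2 <2,0,1>
#2 <3,0,1>
#3 <4,0,1>
#4 <5,0,1>
R:0↔3 J1 <5,1,1>
P:0↔2 J1 <5,2,1>
#5 <6,2,1>
P:4↔1 J1 <6,3,1>
PS:0↔5 J2 <6,3,2>
#6 <7,3,2>
C:3↔6 J2 <7,3,3>
#7 <8,3,3>
PS:0↔7 J2 <8,3,4>
3×7 − 2×3 − 1×4 = 11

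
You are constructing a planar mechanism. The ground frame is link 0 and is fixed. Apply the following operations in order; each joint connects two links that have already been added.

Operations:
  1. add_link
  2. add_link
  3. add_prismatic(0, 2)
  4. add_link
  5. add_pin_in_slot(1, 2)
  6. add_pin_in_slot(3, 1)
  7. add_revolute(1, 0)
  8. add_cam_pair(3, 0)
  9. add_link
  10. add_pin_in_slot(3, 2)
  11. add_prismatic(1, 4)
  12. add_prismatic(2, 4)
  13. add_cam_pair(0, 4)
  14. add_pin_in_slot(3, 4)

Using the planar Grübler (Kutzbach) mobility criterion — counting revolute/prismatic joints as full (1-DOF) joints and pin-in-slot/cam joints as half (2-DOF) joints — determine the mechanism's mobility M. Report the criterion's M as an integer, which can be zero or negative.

ground; <1,0,0>
#1 <2,0,0>
#2 <3,0,0>
P:0↔2 J1 <3,1,0>
#3 <4,1,0>
PS:1↔2 J2 <4,1,1>
PS:3↔1 J2 <4,1,2>
R:1↔0 J1 <4,2,2>
C:3↔0 J2 <4,2,3>
#4 <5,2,3>
PS:3↔2 J2 <5,2,4>
P:1↔4 J1 <5,3,4>
P:2↔4 J1 <5,4,4>
C:0↔4 J2 <5,4,5>
PS:3↔4 J2 <5,4,6>
3×4 − 2×4 − 1×6 = -2

M = -2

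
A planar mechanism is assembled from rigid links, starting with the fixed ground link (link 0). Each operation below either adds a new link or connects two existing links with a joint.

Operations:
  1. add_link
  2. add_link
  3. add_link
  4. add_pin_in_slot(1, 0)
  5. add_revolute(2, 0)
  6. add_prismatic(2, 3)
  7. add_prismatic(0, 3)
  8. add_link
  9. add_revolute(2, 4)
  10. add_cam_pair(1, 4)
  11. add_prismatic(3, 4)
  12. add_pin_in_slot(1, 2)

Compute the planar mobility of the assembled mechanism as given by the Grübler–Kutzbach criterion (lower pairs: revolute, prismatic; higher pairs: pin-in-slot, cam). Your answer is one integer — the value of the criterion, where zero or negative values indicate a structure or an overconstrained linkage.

M = -1

link 0 = ground. State L|J1|J2 = 1|0|0
+link1  2|0|0
+link2  3|0|0
+link3  4|0|0
PS(1,0) f=2→J2  4|0|1
R(2,0) f=1→J1  4|1|1
P(2,3) f=1→J1  4|2|1
P(0,3) f=1→J1  4|3|1
+link4  5|3|1
R(2,4) f=1→J1  5|4|1
C(1,4) f=2→J2  5|4|2
P(3,4) f=1→J1  5|5|2
PS(1,2) f=2→J2  5|5|3
M = 3(5−1)−2·5−3 = 12−10−3 = -1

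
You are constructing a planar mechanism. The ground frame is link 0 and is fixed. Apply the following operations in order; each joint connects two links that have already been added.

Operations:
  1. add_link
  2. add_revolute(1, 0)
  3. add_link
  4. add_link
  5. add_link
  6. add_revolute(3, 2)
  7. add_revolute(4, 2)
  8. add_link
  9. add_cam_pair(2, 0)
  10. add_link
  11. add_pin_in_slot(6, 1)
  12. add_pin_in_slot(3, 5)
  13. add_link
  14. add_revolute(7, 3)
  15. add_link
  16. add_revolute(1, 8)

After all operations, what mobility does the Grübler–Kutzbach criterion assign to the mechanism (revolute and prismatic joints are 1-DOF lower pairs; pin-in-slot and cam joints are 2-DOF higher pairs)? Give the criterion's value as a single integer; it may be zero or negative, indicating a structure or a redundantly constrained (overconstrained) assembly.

M = 11

ground; <1,0,0>
#1 <2,0,0>
R:1↔0 J1 <2,1,0>
#2 <3,1,0>
#3 <4,1,0>
#4 <5,1,0>
R:3↔2 J1 <5,2,0>
R:4↔2 J1 <5,3,0>
#5 <6,3,0>
C:2↔0 J2 <6,3,1>
#6 <7,3,1>
PS:6↔1 J2 <7,3,2>
PS:3↔5 J2 <7,3,3>
#7 <8,3,3>
R:7↔3 J1 <8,4,3>
#8 <9,4,3>
R:1↔8 J1 <9,5,3>
3×8 − 2×5 − 1×3 = 11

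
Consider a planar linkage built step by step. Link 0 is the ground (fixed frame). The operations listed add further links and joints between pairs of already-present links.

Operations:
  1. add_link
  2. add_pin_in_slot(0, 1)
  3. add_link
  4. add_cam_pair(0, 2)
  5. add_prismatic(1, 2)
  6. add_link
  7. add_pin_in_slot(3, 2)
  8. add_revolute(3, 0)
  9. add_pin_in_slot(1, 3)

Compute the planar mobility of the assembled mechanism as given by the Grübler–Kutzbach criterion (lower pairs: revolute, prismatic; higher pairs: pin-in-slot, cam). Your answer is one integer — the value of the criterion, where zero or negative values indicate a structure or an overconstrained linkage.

M = 1

[1;0;0] (link 0 is ground)
L+ [2;0;0]
PS(0,1)∈J2 [2;0;1]
L+ [3;0;1]
C(0,2)∈J2 [3;0;2]
P(1,2)∈J1 [3;1;2]
L+ [4;1;2]
PS(3,2)∈J2 [4;1;3]
R(3,0)∈J1 [4;2;3]
PS(1,3)∈J2 [4;2;4]
mobility = 9 − 4 − 4 = 1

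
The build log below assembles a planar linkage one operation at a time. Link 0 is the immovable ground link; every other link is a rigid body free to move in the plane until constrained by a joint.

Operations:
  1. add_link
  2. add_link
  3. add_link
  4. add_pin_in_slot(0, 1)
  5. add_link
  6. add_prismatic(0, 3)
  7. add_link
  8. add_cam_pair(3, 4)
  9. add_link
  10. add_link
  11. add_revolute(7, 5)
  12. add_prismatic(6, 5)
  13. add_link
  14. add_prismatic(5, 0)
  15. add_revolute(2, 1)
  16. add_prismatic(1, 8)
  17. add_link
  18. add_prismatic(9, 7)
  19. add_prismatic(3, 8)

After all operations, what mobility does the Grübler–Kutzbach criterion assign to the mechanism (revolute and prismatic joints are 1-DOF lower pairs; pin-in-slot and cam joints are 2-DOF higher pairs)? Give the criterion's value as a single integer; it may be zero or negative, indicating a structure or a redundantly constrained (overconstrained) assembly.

(L,J1,J2)=(1,0,0); link0 fixed
link1: (2,0,0)
link2: (3,0,0)
link3: (4,0,0)
PS 0-1 [J2]: (4,0,1)
link4: (5,0,1)
P 0-3 [J1]: (5,1,1)
link5: (6,1,1)
C 3-4 [J2]: (6,1,2)
link6: (7,1,2)
link7: (8,1,2)
R 7-5 [J1]: (8,2,2)
P 6-5 [J1]: (8,3,2)
link8: (9,3,2)
P 5-0 [J1]: (9,4,2)
R 2-1 [J1]: (9,5,2)
P 1-8 [J1]: (9,6,2)
link9: (10,6,2)
P 9-7 [J1]: (10,7,2)
P 3-8 [J1]: (10,8,2)
Grübler: 3·9 − 2·8 − 2 = 9

M = 9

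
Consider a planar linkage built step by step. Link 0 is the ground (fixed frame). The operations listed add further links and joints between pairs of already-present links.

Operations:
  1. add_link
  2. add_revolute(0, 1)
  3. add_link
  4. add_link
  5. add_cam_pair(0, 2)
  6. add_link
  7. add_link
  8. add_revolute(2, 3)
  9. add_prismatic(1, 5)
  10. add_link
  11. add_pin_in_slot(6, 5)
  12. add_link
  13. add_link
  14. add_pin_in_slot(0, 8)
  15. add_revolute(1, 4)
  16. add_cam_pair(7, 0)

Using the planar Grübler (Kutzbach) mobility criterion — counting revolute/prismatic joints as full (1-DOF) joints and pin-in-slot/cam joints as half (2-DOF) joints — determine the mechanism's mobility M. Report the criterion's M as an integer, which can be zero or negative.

M = 12

(L,J1,J2)=(1,0,0); link0 fixed
link1: (2,0,0)
R 0-1 [J1]: (2,1,0)
link2: (3,1,0)
link3: (4,1,0)
C 0-2 [J2]: (4,1,1)
link4: (5,1,1)
link5: (6,1,1)
R 2-3 [J1]: (6,2,1)
P 1-5 [J1]: (6,3,1)
link6: (7,3,1)
PS 6-5 [J2]: (7,3,2)
link7: (8,3,2)
link8: (9,3,2)
PS 0-8 [J2]: (9,3,3)
R 1-4 [J1]: (9,4,3)
C 7-0 [J2]: (9,4,4)
Grübler: 3·8 − 2·4 − 4 = 12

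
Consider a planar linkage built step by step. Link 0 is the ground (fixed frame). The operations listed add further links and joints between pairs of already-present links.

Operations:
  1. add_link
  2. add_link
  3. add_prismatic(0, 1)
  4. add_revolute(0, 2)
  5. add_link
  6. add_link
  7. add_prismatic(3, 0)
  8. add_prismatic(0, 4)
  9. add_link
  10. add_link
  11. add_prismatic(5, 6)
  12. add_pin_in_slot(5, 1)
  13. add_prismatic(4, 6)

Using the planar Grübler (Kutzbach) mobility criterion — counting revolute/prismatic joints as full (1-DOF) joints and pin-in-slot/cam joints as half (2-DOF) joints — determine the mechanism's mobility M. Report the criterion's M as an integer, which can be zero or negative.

M = 5

L=1 J1=0 J2=0
add link → L=2 J1=0 J2=0
add link → L=3 J1=0 J2=0
P@0,1 dof=1 J1 → L=3 J1=1 J2=0
R@0,2 dof=1 J1 → L=3 J1=2 J2=0
add link → L=4 J1=2 J2=0
add link → L=5 J1=2 J2=0
P@3,0 dof=1 J1 → L=5 J1=3 J2=0
P@0,4 dof=1 J1 → L=5 J1=4 J2=0
add link → L=6 J1=4 J2=0
add link → L=7 J1=4 J2=0
P@5,6 dof=1 J1 → L=7 J1=5 J2=0
PS@5,1 dof=2 J2 → L=7 J1=5 J2=1
P@4,6 dof=1 J1 → L=7 J1=6 J2=1
M=3(L−1)−2J1−J2=3·6−2·6−1=5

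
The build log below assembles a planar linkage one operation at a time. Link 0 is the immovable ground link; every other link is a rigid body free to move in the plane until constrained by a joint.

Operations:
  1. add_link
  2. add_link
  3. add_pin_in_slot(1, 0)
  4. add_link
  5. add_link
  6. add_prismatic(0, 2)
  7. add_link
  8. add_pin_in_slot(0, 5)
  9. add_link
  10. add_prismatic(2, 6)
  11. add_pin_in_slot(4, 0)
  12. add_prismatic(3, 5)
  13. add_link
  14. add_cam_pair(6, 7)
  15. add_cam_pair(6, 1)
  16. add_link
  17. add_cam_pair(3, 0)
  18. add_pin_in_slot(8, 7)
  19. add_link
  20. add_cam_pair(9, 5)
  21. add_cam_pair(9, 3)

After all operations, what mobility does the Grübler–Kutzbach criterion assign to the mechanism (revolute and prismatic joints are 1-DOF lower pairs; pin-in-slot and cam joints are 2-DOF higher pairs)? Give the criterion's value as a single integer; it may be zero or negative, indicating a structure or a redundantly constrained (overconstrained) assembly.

M = 12

link 0 = ground. State L|J1|J2 = 1|0|0
+link1  2|0|0
+link2  3|0|0
PS(1,0) f=2→J2  3|0|1
+link3  4|0|1
+link4  5|0|1
P(0,2) f=1→J1  5|1|1
+link5  6|1|1
PS(0,5) f=2→J2  6|1|2
+link6  7|1|2
P(2,6) f=1→J1  7|2|2
PS(4,0) f=2→J2  7|2|3
P(3,5) f=1→J1  7|3|3
+link7  8|3|3
C(6,7) f=2→J2  8|3|4
C(6,1) f=2→J2  8|3|5
+link8  9|3|5
C(3,0) f=2→J2  9|3|6
PS(8,7) f=2→J2  9|3|7
+link9  10|3|7
C(9,5) f=2→J2  10|3|8
C(9,3) f=2→J2  10|3|9
M = 3(10−1)−2·3−9 = 27−6−9 = 12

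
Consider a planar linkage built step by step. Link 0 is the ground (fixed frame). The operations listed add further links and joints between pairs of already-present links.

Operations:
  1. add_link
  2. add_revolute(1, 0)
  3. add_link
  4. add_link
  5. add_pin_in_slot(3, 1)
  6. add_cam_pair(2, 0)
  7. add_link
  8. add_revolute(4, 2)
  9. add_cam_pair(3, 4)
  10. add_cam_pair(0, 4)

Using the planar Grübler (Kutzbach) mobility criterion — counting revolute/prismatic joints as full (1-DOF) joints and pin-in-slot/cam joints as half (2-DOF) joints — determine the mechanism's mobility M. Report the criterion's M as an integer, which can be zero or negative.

(L,J1,J2)=(1,0,0); link0 fixed
link1: (2,0,0)
R 1-0 [J1]: (2,1,0)
link2: (3,1,0)
link3: (4,1,0)
PS 3-1 [J2]: (4,1,1)
C 2-0 [J2]: (4,1,2)
link4: (5,1,2)
R 4-2 [J1]: (5,2,2)
C 3-4 [J2]: (5,2,3)
C 0-4 [J2]: (5,2,4)
Grübler: 3·4 − 2·2 − 4 = 4

M = 4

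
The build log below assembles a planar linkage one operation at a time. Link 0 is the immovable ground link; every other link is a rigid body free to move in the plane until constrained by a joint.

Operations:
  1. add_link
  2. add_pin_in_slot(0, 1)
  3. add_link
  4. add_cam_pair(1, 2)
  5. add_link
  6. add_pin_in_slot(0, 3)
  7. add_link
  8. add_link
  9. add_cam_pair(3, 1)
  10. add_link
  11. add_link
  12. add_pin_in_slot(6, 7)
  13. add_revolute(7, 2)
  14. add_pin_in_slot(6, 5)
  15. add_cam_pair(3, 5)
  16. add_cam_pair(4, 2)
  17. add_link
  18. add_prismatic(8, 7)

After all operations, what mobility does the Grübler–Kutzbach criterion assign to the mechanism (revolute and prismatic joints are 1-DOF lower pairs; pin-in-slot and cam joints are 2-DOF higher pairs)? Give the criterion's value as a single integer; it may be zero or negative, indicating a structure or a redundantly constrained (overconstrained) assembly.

ground; <1,0,0>
#1 <2,0,0>
PS:0↔1 J2 <2,0,1>
#2 <3,0,1>
C:1↔2 J2 <3,0,2>
#3 <4,0,2>
PS:0↔3 J2 <4,0,3>
#4 <5,0,3>
#5 <6,0,3>
C:3↔1 J2 <6,0,4>
#6 <7,0,4>
#7 <8,0,4>
PS:6↔7 J2 <8,0,5>
R:7↔2 J1 <8,1,5>
PS:6↔5 J2 <8,1,6>
C:3↔5 J2 <8,1,7>
C:4↔2 J2 <8,1,8>
#8 <9,1,8>
P:8↔7 J1 <9,2,8>
3×8 − 2×2 − 1×8 = 12

M = 12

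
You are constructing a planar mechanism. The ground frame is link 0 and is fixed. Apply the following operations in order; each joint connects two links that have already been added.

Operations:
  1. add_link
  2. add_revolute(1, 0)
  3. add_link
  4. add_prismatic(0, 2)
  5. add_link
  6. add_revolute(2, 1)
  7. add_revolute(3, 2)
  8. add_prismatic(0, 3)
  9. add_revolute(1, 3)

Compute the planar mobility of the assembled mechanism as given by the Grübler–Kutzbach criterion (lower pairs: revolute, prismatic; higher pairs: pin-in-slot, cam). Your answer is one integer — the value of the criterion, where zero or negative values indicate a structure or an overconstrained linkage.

M = -3

(L,J1,J2)=(1,0,0); link0 fixed
link1: (2,0,0)
R 1-0 [J1]: (2,1,0)
link2: (3,1,0)
P 0-2 [J1]: (3,2,0)
link3: (4,2,0)
R 2-1 [J1]: (4,3,0)
R 3-2 [J1]: (4,4,0)
P 0-3 [J1]: (4,5,0)
R 1-3 [J1]: (4,6,0)
Grübler: 3·3 − 2·6 − 0 = -3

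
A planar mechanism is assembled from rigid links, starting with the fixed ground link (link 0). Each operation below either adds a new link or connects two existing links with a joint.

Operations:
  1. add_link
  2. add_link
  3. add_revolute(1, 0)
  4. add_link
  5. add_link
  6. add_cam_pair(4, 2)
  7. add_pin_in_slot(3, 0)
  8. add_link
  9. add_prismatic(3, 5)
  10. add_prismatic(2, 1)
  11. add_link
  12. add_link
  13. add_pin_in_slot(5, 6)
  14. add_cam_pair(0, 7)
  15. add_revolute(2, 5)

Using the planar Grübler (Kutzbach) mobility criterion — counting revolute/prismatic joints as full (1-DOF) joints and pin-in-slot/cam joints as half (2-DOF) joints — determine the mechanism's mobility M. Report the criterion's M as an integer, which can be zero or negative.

ground; <1,0,0>
#1 <2,0,0>
#2 <3,0,0>
R:1↔0 J1 <3,1,0>
#3 <4,1,0>
#4 <5,1,0>
C:4↔2 J2 <5,1,1>
PS:3↔0 J2 <5,1,2>
#5 <6,1,2>
P:3↔5 J1 <6,2,2>
P:2↔1 J1 <6,3,2>
#6 <7,3,2>
#7 <8,3,2>
PS:5↔6 J2 <8,3,3>
C:0↔7 J2 <8,3,4>
R:2↔5 J1 <8,4,4>
3×7 − 2×4 − 1×4 = 9

M = 9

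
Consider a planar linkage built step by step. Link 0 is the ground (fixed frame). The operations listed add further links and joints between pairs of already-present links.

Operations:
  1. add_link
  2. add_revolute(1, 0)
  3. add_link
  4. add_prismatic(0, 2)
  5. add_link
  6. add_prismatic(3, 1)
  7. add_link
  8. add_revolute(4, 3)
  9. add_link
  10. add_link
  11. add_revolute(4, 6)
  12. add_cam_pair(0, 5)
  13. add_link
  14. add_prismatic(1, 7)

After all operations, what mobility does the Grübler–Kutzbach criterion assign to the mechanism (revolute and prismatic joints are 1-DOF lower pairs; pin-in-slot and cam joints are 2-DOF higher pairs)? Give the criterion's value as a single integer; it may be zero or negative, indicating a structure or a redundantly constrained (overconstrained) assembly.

M = 8

(L,J1,J2)=(1,0,0); link0 fixed
link1: (2,0,0)
R 1-0 [J1]: (2,1,0)
link2: (3,1,0)
P 0-2 [J1]: (3,2,0)
link3: (4,2,0)
P 3-1 [J1]: (4,3,0)
link4: (5,3,0)
R 4-3 [J1]: (5,4,0)
link5: (6,4,0)
link6: (7,4,0)
R 4-6 [J1]: (7,5,0)
C 0-5 [J2]: (7,5,1)
link7: (8,5,1)
P 1-7 [J1]: (8,6,1)
Grübler: 3·7 − 2·6 − 1 = 8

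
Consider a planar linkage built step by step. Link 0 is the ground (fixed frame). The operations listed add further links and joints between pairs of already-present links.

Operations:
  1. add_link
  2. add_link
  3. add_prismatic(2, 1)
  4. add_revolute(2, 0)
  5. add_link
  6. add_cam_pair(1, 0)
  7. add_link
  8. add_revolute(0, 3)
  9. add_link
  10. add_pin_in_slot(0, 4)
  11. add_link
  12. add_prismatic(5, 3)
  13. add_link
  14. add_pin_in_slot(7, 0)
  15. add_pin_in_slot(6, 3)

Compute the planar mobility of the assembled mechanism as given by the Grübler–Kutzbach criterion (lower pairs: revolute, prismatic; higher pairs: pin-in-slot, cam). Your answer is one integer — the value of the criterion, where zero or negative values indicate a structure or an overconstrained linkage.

M = 9

ground; <1,0,0>
#1 <2,0,0>
#2 <3,0,0>
P:2↔1 J1 <3,1,0>
R:2↔0 J1 <3,2,0>
#3 <4,2,0>
C:1↔0 J2 <4,2,1>
#4 <5,2,1>
R:0↔3 J1 <5,3,1>
#5 <6,3,1>
PS:0↔4 J2 <6,3,2>
#6 <7,3,2>
P:5↔3 J1 <7,4,2>
#7 <8,4,2>
PS:7↔0 J2 <8,4,3>
PS:6↔3 J2 <8,4,4>
3×7 − 2×4 − 1×4 = 9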